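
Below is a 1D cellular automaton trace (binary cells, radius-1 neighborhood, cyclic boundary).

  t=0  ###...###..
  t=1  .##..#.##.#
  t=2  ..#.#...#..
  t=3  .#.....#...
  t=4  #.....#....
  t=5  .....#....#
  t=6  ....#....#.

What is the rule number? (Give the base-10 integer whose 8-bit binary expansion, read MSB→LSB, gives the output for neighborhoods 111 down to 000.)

194

  nb ###: next=#  (t=0,i=1, bit7=1)
  nb ##.: next=#  (t=0,i=2, bit6=1)
  nb #.#: next=.  (t=1,i=0, bit5=0)
  nb #..: next=.  (t=0,i=3, bit4=0)
  nb .##: next=.  (t=0,i=0, bit3=0)
  nb .#.: next=.  (t=1,i=5, bit2=0)
  nb ..#: next=#  (t=0,i=5, bit1=1)
  nb ...: next=.  (t=0,i=4, bit0=0)
  bits 11000010 = 194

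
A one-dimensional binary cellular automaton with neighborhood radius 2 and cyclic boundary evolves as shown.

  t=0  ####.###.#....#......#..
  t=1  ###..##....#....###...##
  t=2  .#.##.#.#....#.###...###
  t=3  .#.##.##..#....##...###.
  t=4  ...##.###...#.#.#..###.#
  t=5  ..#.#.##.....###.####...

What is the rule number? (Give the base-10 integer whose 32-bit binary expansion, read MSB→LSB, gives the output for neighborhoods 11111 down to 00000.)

1122629257

  nb #####: next=.  (t=1,i=0, bit31=0)
  nb ####.: next=#  (t=0,i=2, bit30=1)
  nb ###.#: next=.  (t=0,i=3, bit29=0)
  nb ###..: next=.  (t=1,i=2, bit28=0)
  nb ##.##: next=.  (t=0,i=4, bit27=0)
  nb ##.#.: next=.  (t=0,i=8, bit26=0)
  nb ##..#: next=#  (t=1,i=3, bit25=1)
  nb ##...: next=.  (t=1,i=7, bit24=0)
  nb #.###: next=#  (t=0,i=5, bit23=1)
  nb #.##.: next=#  (t=2,i=3, bit22=1)
  nb #.#.#: next=#  (t=2,i=1, bit21=1)
  nb #.#..: next=.  (t=0,i=9, bit20=0)
  nb #..##: next=#  (t=0,i=23, bit19=1)
  nb #..#.: next=.  (t=3,i=0, bit18=0)
  nb #...#: next=.  (t=1,i=20, bit17=0)
  nb #....: next=#  (t=0,i=11, bit16=1)
  nb .####: next=#  (t=0,i=1, bit15=1)
  nb .###.: next=#  (t=0,i=6, bit14=1)
  nb .##.#: next=#  (t=2,i=4, bit13=1)
  nb .##..: next=#  (t=1,i=6, bit12=1)
  nb .#.##: next=.  (t=2,i=2, bit11=0)
  nb .#.#.: next=#  (t=2,i=7, bit10=1)
  nb .#..#: next=#  (t=0,i=22, bit9=1)
  nb .#...: next=.  (t=0,i=10, bit8=0)
  nb ..###: next=#  (t=0,i=0, bit7=1)
  nb ..##.: next=.  (t=1,i=5, bit6=0)
  nb ..#.#: next=.  (t=2,i=13, bit5=0)
  nb ..#..: next=.  (t=0,i=14, bit4=0)
  nb ...##: next=#  (t=1,i=15, bit3=1)
  nb ...#.: next=.  (t=0,i=13, bit2=0)
  nb ....#: next=.  (t=0,i=12, bit1=0)
  nb .....: next=#  (t=0,i=17, bit0=1)
  bits 01000010111010011111011010001001 = 1122629257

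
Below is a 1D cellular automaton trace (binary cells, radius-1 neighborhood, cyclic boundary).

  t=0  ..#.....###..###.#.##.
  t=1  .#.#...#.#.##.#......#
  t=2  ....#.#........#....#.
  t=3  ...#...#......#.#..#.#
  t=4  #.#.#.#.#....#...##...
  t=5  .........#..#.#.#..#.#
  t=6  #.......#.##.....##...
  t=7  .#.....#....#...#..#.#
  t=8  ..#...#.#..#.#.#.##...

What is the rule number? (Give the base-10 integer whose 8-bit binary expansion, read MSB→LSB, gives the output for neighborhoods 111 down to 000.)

146

  ###|#  b7=1 t=0,i=9
  ##.|.  b6=0 t=0,i=10
  #.#|.  b5=0 t=0,i=16
  #..|#  b4=1 t=0,i=3
  .##|.  b3=0 t=0,i=8
  .#.|.  b2=0 t=0,i=2
  ..#|#  b1=1 t=0,i=1
  ...|.  b0=0 t=0,i=0
  bits 10010010 = 146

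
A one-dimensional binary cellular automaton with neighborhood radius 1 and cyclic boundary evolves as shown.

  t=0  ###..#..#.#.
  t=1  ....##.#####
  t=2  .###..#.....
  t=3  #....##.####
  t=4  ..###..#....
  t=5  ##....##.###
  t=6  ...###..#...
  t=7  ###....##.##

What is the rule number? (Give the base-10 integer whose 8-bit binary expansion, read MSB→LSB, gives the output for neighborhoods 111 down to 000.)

  [7] ### => .  t=0,i=1
  [6] ##. => .  t=0,i=2
  [5] #.# => #  t=0,i=9
  [4] #.. => .  t=0,i=3
  [3] .## => .  t=0,i=0
  [2] .#. => #  t=0,i=5
  [1] ..# => #  t=0,i=4
  [0] ... => #  t=1,i=1
  bits 00100111 = 39

39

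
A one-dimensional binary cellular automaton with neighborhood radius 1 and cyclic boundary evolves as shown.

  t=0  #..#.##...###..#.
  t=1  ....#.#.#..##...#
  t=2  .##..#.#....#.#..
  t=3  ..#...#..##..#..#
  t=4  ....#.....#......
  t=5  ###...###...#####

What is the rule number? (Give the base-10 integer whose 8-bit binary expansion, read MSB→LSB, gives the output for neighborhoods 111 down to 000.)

225

  ###|#  b7=1 t=0,i=11
  ##.|#  b6=1 t=0,i=6
  #.#|#  b5=1 t=0,i=4
  #..|.  b4=0 t=0,i=1
  .##|.  b3=0 t=0,i=5
  .#.|.  b2=0 t=0,i=0
  ..#|.  b1=0 t=0,i=2
  ...|#  b0=1 t=0,i=8
  bits 11100001 = 225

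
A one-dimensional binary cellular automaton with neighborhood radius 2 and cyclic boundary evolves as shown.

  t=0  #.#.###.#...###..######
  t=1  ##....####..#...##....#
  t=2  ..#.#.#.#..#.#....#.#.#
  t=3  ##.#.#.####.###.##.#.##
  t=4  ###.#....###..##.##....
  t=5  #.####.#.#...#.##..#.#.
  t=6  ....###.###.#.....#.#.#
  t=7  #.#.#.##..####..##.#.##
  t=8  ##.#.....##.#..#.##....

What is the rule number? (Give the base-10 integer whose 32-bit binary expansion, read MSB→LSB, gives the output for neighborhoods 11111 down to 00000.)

  ##### -> .   bit 31 = 0  t=0,i=19
  ####. -> #   bit 30 = 1  t=0,i=22
  ###.# -> #   bit 29 = 1  t=0,i=0
  ###.. -> .   bit 28 = 0  t=0,i=14
  ##.## -> #   bit 27 = 1  t=3,i=11
  ##.#. -> #   bit 26 = 1  t=0,i=1
  ##..# -> .   bit 25 = 0  t=0,i=15
  ##... -> #   bit 24 = 1  t=1,i=2
  #.### -> .   bit 23 = 0  t=0,i=4
  #.##. -> .   bit 22 = 0  t=3,i=16
  #.#.# -> .   bit 21 = 0  t=0,i=2
  #.#.. -> #   bit 20 = 1  t=0,i=8
  #..## -> #   bit 19 = 1  t=0,i=16
  #..#. -> #   bit 18 = 1  t=1,i=11
  #...# -> .   bit 17 = 0  t=0,i=10
  #.... -> .   bit 16 = 0  t=1,i=3
  .#### -> .   bit 15 = 0  t=0,i=18
  .###. -> .   bit 14 = 0  t=0,i=5
  .##.# -> #   bit 13 = 1  t=3,i=17
  .##.. -> .   bit 12 = 0  t=1,i=17
  .#.## -> .   bit 11 = 0  t=0,i=3
  .#.#. -> #   bit 10 = 1  t=2,i=3
  .#..# -> #   bit 9 = 1  t=2,i=0
  .#... -> #   bit 8 = 1  t=0,i=9
  ..### -> #   bit 7 = 1  t=0,i=12
  ..##. -> .   bit 6 = 0  t=1,i=16
  ..#.# -> .   bit 5 = 0  t=2,i=2
  ..#.. -> .   bit 4 = 0  t=1,i=12
  ...## -> .   bit 3 = 0  t=0,i=11
  ...#. -> #   bit 2 = 1  t=2,i=17
  ....# -> #   bit 1 = 1  t=1,i=4
  ..... -> .   bit 0 = 0  t=6,i=15
  bits 01101101000111000010011110000110 = 1830561670

1830561670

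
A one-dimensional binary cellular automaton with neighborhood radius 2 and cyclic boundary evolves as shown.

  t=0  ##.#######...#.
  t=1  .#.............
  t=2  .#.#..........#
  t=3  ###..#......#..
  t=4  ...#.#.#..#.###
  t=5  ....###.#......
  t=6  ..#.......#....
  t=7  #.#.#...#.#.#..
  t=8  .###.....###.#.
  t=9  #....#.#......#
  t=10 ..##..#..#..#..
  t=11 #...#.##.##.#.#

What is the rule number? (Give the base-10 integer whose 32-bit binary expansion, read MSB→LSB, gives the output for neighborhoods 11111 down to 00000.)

  [31] ##### => .  t=0,i=5
  [30] ####. => .  t=0,i=8
  [29] ###.# => .  t=5,i=6
  [28] ###.. => .  t=0,i=9
  [27] ##.## => .  t=0,i=2
  [26] ##.#. => .  t=5,i=7
  [25] ##..# => #  t=3,i=3
  [24] ##... => .  t=0,i=10
  [23] #.### => .  t=0,i=3
  [22] #.##. => .  t=0,i=0
  [21] #.#.# => #  t=2,i=1
  [20] #.#.. => .  t=2,i=3
  [19] #..## => #  t=3,i=14
  [18] #..#. => .  t=3,i=4
  [17] #...# => .  t=0,i=11
  [16] #.... => #  t=1,i=3
  [15] .#### => .  t=0,i=4
  [14] .###. => .  t=3,i=1
  [13] .##.# => #  t=0,i=1
  [12] .##.. => .  t=9,i=0
  [11] .#.## => .  t=0,i=14
  [10] .#.#. => #  t=2,i=0
  [9] .#..# => #  t=3,i=13
  [8] .#... => .  t=1,i=2
  [7] ..### => .  t=3,i=0
  [6] ..##. => .  t=9,i=14
  [5] ..#.# => .  t=0,i=13
  [4] ..#.. => #  t=1,i=1
  [3] ...## => .  t=5,i=3
  [2] ...#. => .  t=0,i=12
  [1] ....# => #  t=1,i=14
  [0] ..... => .  t=1,i=4
  bits 00000010001010010010011000010010 = 36251154

36251154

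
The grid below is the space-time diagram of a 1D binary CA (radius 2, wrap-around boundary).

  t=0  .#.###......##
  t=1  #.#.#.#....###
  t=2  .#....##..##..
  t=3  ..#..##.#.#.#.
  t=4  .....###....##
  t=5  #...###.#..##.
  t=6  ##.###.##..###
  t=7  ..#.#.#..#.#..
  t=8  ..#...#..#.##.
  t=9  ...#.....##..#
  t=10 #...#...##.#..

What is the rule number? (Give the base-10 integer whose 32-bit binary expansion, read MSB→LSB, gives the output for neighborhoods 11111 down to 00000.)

252733928

  [31] ##### => .  t=6,i=13
  [30] ####. => .  t=1,i=13
  [29] ###.# => .  t=1,i=0
  [28] ###.. => .  t=0,i=5
  [27] ##.## => #  t=6,i=2
  [26] ##.#. => #  t=0,i=0
  [25] ##..# => #  t=2,i=8
  [24] ##... => #  t=0,i=6
  [23] #.### => .  t=0,i=3
  [22] #.##. => .  t=6,i=7
  [21] #.#.# => .  t=0,i=1
  [20] #.#.. => #  t=1,i=6
  [19] #..## => .  t=2,i=9
  [18] #..#. => .  t=7,i=8
  [17] #...# => .  t=2,i=13
  [16] #.... => .  t=0,i=7
  [15] .#### => .  t=1,i=12
  [14] .###. => #  t=0,i=4
  [13] .##.# => #  t=0,i=13
  [12] .##.. => .  t=2,i=7
  [11] .#.## => #  t=0,i=2
  [10] .#.#. => .  t=1,i=3
  [9] .#..# => .  t=3,i=3
  [8] .#... => #  t=1,i=7
  [7] ..### => #  t=1,i=11
  [6] ..##. => #  t=0,i=12
  [5] ..#.# => #  t=7,i=2
  [4] ..#.. => .  t=2,i=1
  [3] ...## => #  t=0,i=11
  [2] ...#. => .  t=2,i=0
  [1] ....# => .  t=0,i=10
  [0] ..... => .  t=0,i=8
  bits 00001111000100000110100111101000 = 252733928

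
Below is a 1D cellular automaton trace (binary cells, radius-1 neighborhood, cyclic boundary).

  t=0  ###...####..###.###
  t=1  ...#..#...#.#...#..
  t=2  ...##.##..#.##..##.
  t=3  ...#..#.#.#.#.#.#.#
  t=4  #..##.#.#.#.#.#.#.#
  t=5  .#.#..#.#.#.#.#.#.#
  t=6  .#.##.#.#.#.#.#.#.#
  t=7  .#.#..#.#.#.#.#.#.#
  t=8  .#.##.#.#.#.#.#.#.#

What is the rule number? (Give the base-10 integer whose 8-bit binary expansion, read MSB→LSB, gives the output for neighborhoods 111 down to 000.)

  ### -> .   bit 7 = 0  t=0,i=0
  ##. -> .   bit 6 = 0  t=0,i=2
  #.# -> .   bit 5 = 0  t=0,i=15
  #.. -> #   bit 4 = 1  t=0,i=3
  .## -> #   bit 3 = 1  t=0,i=6
  .#. -> #   bit 2 = 1  t=1,i=3
  ..# -> .   bit 1 = 0  t=0,i=5
  ... -> .   bit 0 = 0  t=0,i=4
  bits 00011100 = 28

28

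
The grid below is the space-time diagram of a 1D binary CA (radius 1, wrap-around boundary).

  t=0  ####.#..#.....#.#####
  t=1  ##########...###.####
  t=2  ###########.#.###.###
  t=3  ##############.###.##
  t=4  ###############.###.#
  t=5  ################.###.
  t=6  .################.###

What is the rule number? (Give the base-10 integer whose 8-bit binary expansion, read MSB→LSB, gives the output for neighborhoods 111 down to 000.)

  nb ###: next=#  (t=0,i=0, bit7=1)
  nb ##.: next=#  (t=0,i=3, bit6=1)
  nb #.#: next=#  (t=0,i=4, bit5=1)
  nb #..: next=#  (t=0,i=6, bit4=1)
  nb .##: next=.  (t=0,i=16, bit3=0)
  nb .#.: next=#  (t=0,i=5, bit2=1)
  nb ..#: next=#  (t=0,i=7, bit1=1)
  nb ...: next=.  (t=0,i=10, bit0=0)
  bits 11110110 = 246

246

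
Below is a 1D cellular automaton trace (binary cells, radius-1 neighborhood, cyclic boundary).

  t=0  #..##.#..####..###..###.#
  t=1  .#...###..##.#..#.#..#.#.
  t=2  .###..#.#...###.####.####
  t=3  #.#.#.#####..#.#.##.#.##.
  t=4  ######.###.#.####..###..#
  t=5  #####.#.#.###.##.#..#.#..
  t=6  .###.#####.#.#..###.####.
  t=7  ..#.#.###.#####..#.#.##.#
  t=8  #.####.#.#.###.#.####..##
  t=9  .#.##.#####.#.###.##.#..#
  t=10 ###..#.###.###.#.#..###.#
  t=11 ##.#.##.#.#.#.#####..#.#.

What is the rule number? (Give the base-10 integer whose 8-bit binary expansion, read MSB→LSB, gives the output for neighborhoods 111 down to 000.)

181

  ### -> #   bit 7 = 1  t=0,i=10
  ##. -> .   bit 6 = 0  t=0,i=0
  #.# -> #   bit 5 = 1  t=0,i=5
  #.. -> #   bit 4 = 1  t=0,i=1
  .## -> .   bit 3 = 0  t=0,i=3
  .#. -> #   bit 2 = 1  t=0,i=6
  ..# -> .   bit 1 = 0  t=0,i=2
  ... -> #   bit 0 = 1  t=1,i=3
  bits 10110101 = 181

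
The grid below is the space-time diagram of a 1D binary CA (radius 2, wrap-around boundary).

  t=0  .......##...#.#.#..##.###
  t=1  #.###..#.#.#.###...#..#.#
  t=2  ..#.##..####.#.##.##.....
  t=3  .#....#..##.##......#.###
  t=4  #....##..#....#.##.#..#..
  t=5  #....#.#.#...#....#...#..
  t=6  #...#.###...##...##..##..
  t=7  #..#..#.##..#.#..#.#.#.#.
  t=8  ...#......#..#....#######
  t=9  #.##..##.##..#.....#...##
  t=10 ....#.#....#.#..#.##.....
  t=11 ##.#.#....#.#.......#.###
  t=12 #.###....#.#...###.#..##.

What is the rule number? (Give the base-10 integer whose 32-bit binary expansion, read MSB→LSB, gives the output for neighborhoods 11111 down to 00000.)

1470137429

  [31] ##### => .  t=8,i=20
  [30] ####. => #  t=2,i=10
  [29] ###.# => .  t=2,i=11
  [28] ###.. => #  t=0,i=24
  [27] ##.## => .  t=0,i=21
  [26] ##.#. => #  t=2,i=12
  [25] ##..# => #  t=1,i=5
  [24] ##... => #  t=0,i=0
  [23] #.### => #  t=0,i=22
  [22] #.##. => .  t=1,i=24
  [21] #.#.# => #  t=0,i=14
  [20] #.#.. => .  t=0,i=16
  [19] #..## => .  t=0,i=18
  [18] #..#. => .  t=1,i=6
  [17] #...# => .  t=0,i=10
  [16] #.... => .  t=0,i=1
  [15] .#### => #  t=2,i=9
  [14] .###. => .  t=0,i=23
  [13] .##.# => .  t=0,i=20
  [12] .##.. => .  t=0,i=8
  [11] .#.## => .  t=1,i=12
  [10] .#.#. => #  t=0,i=13
  [9] .#..# => .  t=0,i=17
  [8] .#... => .  t=3,i=2
  [7] ..### => .  t=2,i=8
  [6] ..##. => #  t=0,i=7
  [5] ..#.# => .  t=0,i=12
  [4] ..#.. => #  t=1,i=19
  [3] ...## => .  t=0,i=6
  [2] ...#. => #  t=0,i=11
  [1] ....# => .  t=0,i=5
  [0] ..... => #  t=0,i=2
  bits 01010111101000001000010001010101 = 1470137429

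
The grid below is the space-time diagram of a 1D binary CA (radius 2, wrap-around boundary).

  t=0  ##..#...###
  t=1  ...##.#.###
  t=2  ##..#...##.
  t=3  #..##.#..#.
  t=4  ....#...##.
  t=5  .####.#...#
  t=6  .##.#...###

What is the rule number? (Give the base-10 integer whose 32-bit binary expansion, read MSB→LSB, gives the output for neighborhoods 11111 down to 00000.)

  nb #####: next=#  (t=0,i=10, bit31=1)
  nb ####.: next=.  (t=0,i=0, bit30=0)
  nb ###.#: next=#  (t=5,i=4, bit29=1)
  nb ###..: next=.  (t=0,i=1, bit28=0)
  nb ##.##: next=.  (t=2,i=10, bit27=0)
  nb ##.#.: next=.  (t=1,i=5, bit26=0)
  nb ##..#: next=.  (t=0,i=2, bit25=0)
  nb ##...: next=#  (t=1,i=0, bit24=1)
  nb #.###: next=#  (t=1,i=8, bit23=1)
  nb #.##.: next=#  (t=2,i=0, bit22=1)
  nb #.#.#: next=.  (t=1,i=6, bit21=0)
  nb #.#..: next=.  (t=3,i=0, bit20=0)
  nb #..##: next=.  (t=3,i=2, bit19=0)
  nb #..#.: next=#  (t=0,i=3, bit18=1)
  nb #...#: next=#  (t=0,i=6, bit17=1)
  nb #....: next=.  (t=4,i=0, bit16=0)
  nb .####: next=#  (t=0,i=9, bit15=1)
  nb .###.: next=#  (t=1,i=9, bit14=1)
  nb .##.#: next=#  (t=1,i=4, bit13=1)
  nb .##..: next=.  (t=2,i=1, bit12=0)
  nb .#.##: next=.  (t=1,i=7, bit11=0)
  nb .#.#.: next=.  (t=3,i=10, bit10=0)
  nb .#..#: next=.  (t=3,i=1, bit9=0)
  nb .#...: next=.  (t=0,i=5, bit8=0)
  nb ..###: next=#  (t=0,i=8, bit7=1)
  nb ..##.: next=.  (t=1,i=3, bit6=0)
  nb ..#.#: next=#  (t=3,i=9, bit5=1)
  nb ..#..: next=#  (t=0,i=4, bit4=1)
  nb ...##: next=.  (t=0,i=7, bit3=0)
  nb ...#.: next=#  (t=4,i=3, bit2=1)
  nb ....#: next=#  (t=4,i=2, bit1=1)
  nb .....: next=#  (t=4,i=1, bit0=1)
  bits 10100001110001101110000010110111 = 2714165431

2714165431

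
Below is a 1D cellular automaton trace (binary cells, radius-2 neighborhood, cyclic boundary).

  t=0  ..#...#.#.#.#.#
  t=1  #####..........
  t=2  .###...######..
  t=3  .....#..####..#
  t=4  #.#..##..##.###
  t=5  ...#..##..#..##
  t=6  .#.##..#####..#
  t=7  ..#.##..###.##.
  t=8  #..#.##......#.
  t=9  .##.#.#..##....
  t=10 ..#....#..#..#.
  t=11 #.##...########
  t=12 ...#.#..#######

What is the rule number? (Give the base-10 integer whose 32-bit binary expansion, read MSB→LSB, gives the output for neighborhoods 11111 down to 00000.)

3255221009

  [31] ##### => #  t=1,i=2
  [30] ####. => #  t=1,i=3
  [29] ###.# => .  t=4,i=0
  [28] ###.. => .  t=1,i=4
  [27] ##.## => .  t=4,i=11
  [26] ##.#. => .  t=4,i=1
  [25] ##..# => #  t=3,i=12
  [24] ##... => .  t=1,i=5
  [23] #.### => .  t=4,i=12
  [22] #.##. => .  t=6,i=3
  [21] #.#.# => .  t=0,i=8
  [20] #.#.. => .  t=0,i=14
  [19] #..## => .  t=3,i=7
  [18] #..#. => #  t=0,i=1
  [17] #...# => #  t=0,i=4
  [16] #.... => .  t=1,i=6
  [15] .#### => #  t=1,i=1
  [14] .###. => .  t=2,i=2
  [13] .##.# => #  t=4,i=10
  [12] .##.. => #  t=4,i=6
  [11] .#.## => #  t=6,i=2
  [10] .#.#. => .  t=0,i=7
  [9] .#..# => #  t=0,i=0
  [8] .#... => #  t=0,i=3
  [7] ..### => .  t=1,i=0
  [6] ..##. => .  t=4,i=5
  [5] ..#.# => .  t=0,i=6
  [4] ..#.. => #  t=0,i=2
  [3] ...## => .  t=1,i=14
  [2] ...#. => .  t=0,i=5
  [1] ....# => .  t=1,i=13
  [0] ..... => #  t=1,i=7
  bits 11000010000001101011101100010001 = 3255221009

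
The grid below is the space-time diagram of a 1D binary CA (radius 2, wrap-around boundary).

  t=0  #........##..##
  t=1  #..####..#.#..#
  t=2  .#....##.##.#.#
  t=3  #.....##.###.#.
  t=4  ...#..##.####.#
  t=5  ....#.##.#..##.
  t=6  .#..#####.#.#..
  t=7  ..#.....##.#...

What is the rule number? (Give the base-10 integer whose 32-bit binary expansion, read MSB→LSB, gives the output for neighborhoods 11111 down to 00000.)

918580833

  nb #####: next=.  (t=6,i=6, bit31=0)
  nb ####.: next=.  (t=1,i=5, bit30=0)
  nb ###.#: next=#  (t=3,i=11, bit29=1)
  nb ###..: next=#  (t=0,i=0, bit28=1)
  nb ##.##: next=.  (t=2,i=8, bit27=0)
  nb ##.#.: next=#  (t=2,i=11, bit26=1)
  nb ##..#: next=#  (t=0,i=11, bit25=1)
  nb ##...: next=.  (t=0,i=1, bit24=0)
  nb #.###: next=#  (t=3,i=9, bit23=1)
  nb #.##.: next=#  (t=2,i=9, bit22=1)
  nb #.#.#: next=.  (t=2,i=12, bit21=0)
  nb #.#..: next=.  (t=1,i=11, bit20=0)
  nb #..##: next=.  (t=0,i=12, bit19=0)
  nb #..#.: next=.  (t=1,i=8, bit18=0)
  nb #...#: next=.  (t=4,i=1, bit17=0)
  nb #....: next=.  (t=0,i=2, bit16=0)
  nb .####: next=.  (t=1,i=4, bit15=0)
  nb .###.: next=#  (t=0,i=14, bit14=1)
  nb .##.#: next=#  (t=2,i=7, bit13=1)
  nb .##..: next=.  (t=0,i=10, bit12=0)
  nb .#.##: next=#  (t=5,i=5, bit11=1)
  nb .#.#.: next=#  (t=1,i=10, bit10=1)
  nb .#..#: next=#  (t=1,i=12, bit9=1)
  nb .#...: next=.  (t=2,i=2, bit8=0)
  nb ..###: next=.  (t=0,i=13, bit7=0)
  nb ..##.: next=#  (t=0,i=9, bit6=1)
  nb ..#.#: next=#  (t=1,i=9, bit5=1)
  nb ..#..: next=.  (t=4,i=3, bit4=0)
  nb ...##: next=.  (t=0,i=8, bit3=0)
  nb ...#.: next=.  (t=4,i=2, bit2=0)
  nb ....#: next=.  (t=0,i=7, bit1=0)
  nb .....: next=#  (t=0,i=3, bit0=1)
  bits 00110110110000000110111001100001 = 918580833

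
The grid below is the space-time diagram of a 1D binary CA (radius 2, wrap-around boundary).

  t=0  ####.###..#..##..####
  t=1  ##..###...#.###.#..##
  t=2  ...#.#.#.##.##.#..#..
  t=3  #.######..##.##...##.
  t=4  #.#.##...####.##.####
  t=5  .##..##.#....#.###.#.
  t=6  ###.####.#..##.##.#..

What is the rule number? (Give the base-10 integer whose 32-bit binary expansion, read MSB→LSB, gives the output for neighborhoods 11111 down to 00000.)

2376627581

  [31] ##### => #  t=0,i=0
  [30] ####. => .  t=0,i=2
  [29] ###.# => .  t=0,i=3
  [28] ###.. => .  t=0,i=7
  [27] ##.## => #  t=0,i=4
  [26] ##.#. => #  t=1,i=15
  [25] ##..# => .  t=0,i=8
  [24] ##... => #  t=1,i=7
  [23] #.### => #  t=0,i=5
  [22] #.##. => .  t=2,i=9
  [21] #.#.# => #  t=2,i=5
  [20] #.#.. => .  t=1,i=16
  [19] #..## => #  t=0,i=12
  [18] #..#. => .  t=0,i=9
  [17] #...# => .  t=1,i=8
  [16] #.... => .  t=2,i=20
  [15] .#### => .  t=0,i=18
  [14] .###. => #  t=0,i=6
  [13] .##.# => #  t=2,i=10
  [12] .##.. => #  t=0,i=14
  [11] .#.## => .  t=1,i=11
  [10] .#.#. => #  t=2,i=4
  [9] .#..# => .  t=0,i=11
  [8] .#... => #  t=2,i=19
  [7] ..### => .  t=0,i=17
  [6] ..##. => #  t=0,i=13
  [5] ..#.# => #  t=1,i=10
  [4] ..#.. => #  t=0,i=10
  [3] ...## => #  t=3,i=17
  [2] ...#. => #  t=1,i=9
  [1] ....# => .  t=2,i=1
  [0] ..... => #  t=2,i=0
  bits 10001101101010000111010101111101 = 2376627581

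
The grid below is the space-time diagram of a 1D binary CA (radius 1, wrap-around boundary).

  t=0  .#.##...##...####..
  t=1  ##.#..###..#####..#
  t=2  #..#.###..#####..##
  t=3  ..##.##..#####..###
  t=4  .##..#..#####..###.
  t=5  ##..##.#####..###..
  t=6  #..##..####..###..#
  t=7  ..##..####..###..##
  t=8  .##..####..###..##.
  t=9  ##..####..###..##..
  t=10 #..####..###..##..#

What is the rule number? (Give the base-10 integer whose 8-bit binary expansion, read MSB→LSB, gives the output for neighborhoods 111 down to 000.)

  ###|#  b7=1 t=0,i=14
  ##.|.  b6=0 t=0,i=4
  #.#|.  b5=0 t=0,i=2
  #..|.  b4=0 t=0,i=5
  .##|#  b3=1 t=0,i=3
  .#.|#  b2=1 t=0,i=1
  ..#|#  b1=1 t=0,i=0
  ...|#  b0=1 t=0,i=6
  bits 10001111 = 143

143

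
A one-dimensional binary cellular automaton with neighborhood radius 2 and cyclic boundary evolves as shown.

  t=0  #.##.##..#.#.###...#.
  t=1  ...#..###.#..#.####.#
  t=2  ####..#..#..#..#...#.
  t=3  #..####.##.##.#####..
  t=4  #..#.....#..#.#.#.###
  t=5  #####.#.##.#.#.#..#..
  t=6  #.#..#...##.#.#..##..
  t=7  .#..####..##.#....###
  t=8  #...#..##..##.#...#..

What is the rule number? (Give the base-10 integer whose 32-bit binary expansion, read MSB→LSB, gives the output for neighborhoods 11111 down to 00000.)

  [31] ##### => #  t=3,i=16
  [30] ####. => .  t=1,i=17
  [29] ###.# => .  t=1,i=8
  [28] ###.. => #  t=0,i=15
  [27] ##.## => .  t=0,i=4
  [26] ##.#. => #  t=1,i=9
  [25] ##..# => #  t=0,i=7
  [24] ##... => #  t=0,i=16
  [23] #.### => #  t=0,i=13
  [22] #.##. => .  t=0,i=2
  [21] #.#.# => .  t=0,i=0
  [20] #.#.. => .  t=1,i=10
  [19] #..## => .  t=1,i=5
  [18] #..#. => #  t=0,i=8
  [17] #...# => #  t=0,i=17
  [16] #.... => .  t=4,i=5
  [15] .#### => .  t=1,i=16
  [14] .###. => .  t=0,i=14
  [13] .##.# => #  t=0,i=3
  [12] .##.. => #  t=0,i=6
  [11] .#.## => .  t=0,i=1
  [10] .#.#. => #  t=0,i=10
  [9] .#..# => .  t=1,i=4
  [8] .#... => #  t=1,i=0
  [7] ..### => #  t=1,i=6
  [6] ..##. => .  t=6,i=9
  [5] ..#.# => .  t=0,i=9
  [4] ..#.. => #  t=1,i=3
  [3] ...## => .  t=6,i=8
  [2] ...#. => #  t=0,i=18
  [1] ....# => .  t=4,i=7
  [0] ..... => #  t=4,i=6
  bits 10010111100001100011010110010101 = 2542155157

2542155157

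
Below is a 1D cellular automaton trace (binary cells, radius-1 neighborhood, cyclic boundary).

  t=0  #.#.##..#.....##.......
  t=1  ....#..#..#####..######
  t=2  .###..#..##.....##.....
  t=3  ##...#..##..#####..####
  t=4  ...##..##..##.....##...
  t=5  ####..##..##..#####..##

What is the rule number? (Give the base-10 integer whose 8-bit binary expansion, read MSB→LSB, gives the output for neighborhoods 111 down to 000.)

  ###|.  b7=0 t=1,i=11
  ##.|.  b6=0 t=0,i=5
  #.#|.  b5=0 t=0,i=1
  #..|.  b4=0 t=0,i=6
  .##|#  b3=1 t=0,i=4
  .#.|.  b2=0 t=0,i=0
  ..#|#  b1=1 t=0,i=7
  ...|#  b0=1 t=0,i=10
  bits 00001011 = 11

11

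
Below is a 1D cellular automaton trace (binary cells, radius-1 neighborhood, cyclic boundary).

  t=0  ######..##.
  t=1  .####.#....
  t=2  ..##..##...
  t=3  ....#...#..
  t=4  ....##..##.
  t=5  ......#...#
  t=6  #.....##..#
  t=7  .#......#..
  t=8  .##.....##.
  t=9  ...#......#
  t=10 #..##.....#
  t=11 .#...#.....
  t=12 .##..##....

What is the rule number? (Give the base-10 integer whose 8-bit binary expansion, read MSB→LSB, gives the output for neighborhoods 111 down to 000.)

  ### -> #   bit 7 = 1  t=0,i=1
  ##. -> .   bit 6 = 0  t=0,i=5
  #.# -> .   bit 5 = 0  t=0,i=10
  #.. -> #   bit 4 = 1  t=0,i=6
  .## -> .   bit 3 = 0  t=0,i=0
  .#. -> #   bit 2 = 1  t=1,i=6
  ..# -> .   bit 1 = 0  t=0,i=7
  ... -> .   bit 0 = 0  t=1,i=8
  bits 10010100 = 148

148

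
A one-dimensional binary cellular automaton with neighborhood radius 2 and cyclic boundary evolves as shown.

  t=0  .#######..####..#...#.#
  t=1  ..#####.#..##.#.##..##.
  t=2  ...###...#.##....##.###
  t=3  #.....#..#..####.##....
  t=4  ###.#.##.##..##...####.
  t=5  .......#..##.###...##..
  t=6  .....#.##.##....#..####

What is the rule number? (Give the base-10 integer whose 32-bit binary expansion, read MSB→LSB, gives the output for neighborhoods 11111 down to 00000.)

  #####|#  b31=1 t=0,i=3
  ####.|#  b30=1 t=0,i=6
  ###.#|.  b29=0 t=1,i=6
  ###..|.  b28=0 t=0,i=7
  ##.##|.  b27=0 t=2,i=19
  ##.#.|.  b26=0 t=1,i=7
  ##..#|#  b25=1 t=0,i=8
  ##...|#  b24=1 t=1,i=22
  #.###|.  b23=0 t=0,i=1
  #.##.|.  b22=0 t=1,i=16
  #.#.#|.  b21=0 t=0,i=22
  #.#..|.  b20=0 t=1,i=8
  #..##|.  b19=0 t=0,i=9
  #..#.|.  b18=0 t=0,i=15
  #...#|.  b17=0 t=0,i=18
  #....|#  b16=1 t=2,i=14
  .####|#  b15=1 t=0,i=2
  .###.|.  b14=0 t=2,i=4
  .##.#|#  b13=1 t=1,i=12
  .##..|#  b12=1 t=1,i=17
  .#.##|.  b11=0 t=0,i=0
  .#.#.|#  b10=1 t=0,i=21
  .#..#|#  b9=1 t=1,i=9
  .#...|#  b8=1 t=0,i=17
  ..###|.  b7=0 t=0,i=10
  ..##.|#  b6=1 t=1,i=11
  ..#.#|#  b5=1 t=0,i=20
  ..#..|#  b4=1 t=0,i=16
  ...##|.  b3=0 t=1,i=1
  ...#.|.  b2=0 t=0,i=19
  ....#|#  b1=1 t=2,i=15
  .....|.  b0=0 t=3,i=3
  bits 11000011000000011011011101110010 = 3271669618

3271669618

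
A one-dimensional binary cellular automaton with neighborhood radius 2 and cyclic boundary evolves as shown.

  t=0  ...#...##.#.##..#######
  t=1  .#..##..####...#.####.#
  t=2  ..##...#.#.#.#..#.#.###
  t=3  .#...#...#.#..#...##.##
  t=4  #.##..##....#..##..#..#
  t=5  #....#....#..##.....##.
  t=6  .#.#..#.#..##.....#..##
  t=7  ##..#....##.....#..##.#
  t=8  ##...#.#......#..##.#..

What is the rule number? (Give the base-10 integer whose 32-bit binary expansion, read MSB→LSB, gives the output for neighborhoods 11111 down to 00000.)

  #####|#  b31=1 t=0,i=18
  ####.|.  b30=0 t=0,i=21
  ###.#|#  b29=1 t=1,i=20
  ###..|#  b28=1 t=0,i=22
  ##.##|.  b27=0 t=3,i=20
  ##.#.|#  b26=1 t=0,i=9
  ##..#|.  b25=0 t=0,i=14
  ##...|.  b24=0 t=0,i=0
  #.###|.  b23=0 t=1,i=17
  #.##.|.  b22=0 t=0,i=12
  #.#.#|#  b21=1 t=0,i=10
  #.#..|.  b20=0 t=1,i=1
  #..##|#  b19=1 t=0,i=15
  #..#.|.  b18=0 t=2,i=15
  #...#|#  b17=1 t=0,i=1
  #....|.  b16=0 t=4,i=9
  .####|#  b15=1 t=0,i=17
  .###.|#  b14=1 t=2,i=21
  .##.#|#  b13=1 t=0,i=8
  .##..|.  b12=0 t=0,i=13
  .#.##|#  b11=1 t=0,i=11
  .#.#.|.  b10=0 t=1,i=0
  .#..#|#  b9=1 t=1,i=2
  .#...|#  b8=1 t=0,i=4
  ..###|.  b7=0 t=0,i=16
  ..##.|.  b6=0 t=0,i=7
  ..#.#|.  b5=0 t=1,i=15
  ..#..|.  b4=0 t=0,i=3
  ...##|.  b3=0 t=0,i=6
  ...#.|.  b2=0 t=0,i=2
  ....#|#  b1=1 t=4,i=10
  .....|.  b0=0 t=5,i=17
  bits 10110100001010101110101100000010 = 3022711554

3022711554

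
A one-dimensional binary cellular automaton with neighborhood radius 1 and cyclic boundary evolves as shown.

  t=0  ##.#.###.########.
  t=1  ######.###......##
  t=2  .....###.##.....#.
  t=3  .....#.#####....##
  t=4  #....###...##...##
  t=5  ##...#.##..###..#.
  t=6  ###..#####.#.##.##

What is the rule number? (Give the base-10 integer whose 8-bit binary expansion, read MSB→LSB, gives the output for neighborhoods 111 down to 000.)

  nb ###: next=.  (t=0,i=6, bit7=0)
  nb ##.: next=#  (t=0,i=1, bit6=1)
  nb #.#: next=#  (t=0,i=2, bit5=1)
  nb #..: next=#  (t=1,i=10, bit4=1)
  nb .##: next=#  (t=0,i=0, bit3=1)
  nb .#.: next=#  (t=0,i=3, bit2=1)
  nb ..#: next=.  (t=1,i=15, bit1=0)
  nb ...: next=.  (t=1,i=11, bit0=0)
  bits 01111100 = 124

124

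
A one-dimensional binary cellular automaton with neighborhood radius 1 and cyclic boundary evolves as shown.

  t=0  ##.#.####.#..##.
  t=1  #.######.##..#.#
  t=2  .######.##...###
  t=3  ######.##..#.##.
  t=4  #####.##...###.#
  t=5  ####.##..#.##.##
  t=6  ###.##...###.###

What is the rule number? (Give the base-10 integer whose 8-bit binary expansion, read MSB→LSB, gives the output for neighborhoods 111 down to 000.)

  ### -> #   bit 7 = 1  t=0,i=6
  ##. -> .   bit 6 = 0  t=0,i=1
  #.# -> #   bit 5 = 1  t=0,i=2
  #.. -> .   bit 4 = 0  t=0,i=11
  .## -> #   bit 3 = 1  t=0,i=0
  .#. -> #   bit 2 = 1  t=0,i=3
  ..# -> .   bit 1 = 0  t=0,i=12
  ... -> #   bit 0 = 1  t=2,i=11
  bits 10101101 = 173

173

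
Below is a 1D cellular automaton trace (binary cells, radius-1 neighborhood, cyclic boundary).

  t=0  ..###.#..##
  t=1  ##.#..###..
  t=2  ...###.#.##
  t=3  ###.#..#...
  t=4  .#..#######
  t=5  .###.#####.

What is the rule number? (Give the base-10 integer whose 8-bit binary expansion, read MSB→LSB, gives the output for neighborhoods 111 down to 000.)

151

  nb ###: next=#  (t=0,i=3, bit7=1)
  nb ##.: next=.  (t=0,i=4, bit6=0)
  nb #.#: next=.  (t=0,i=5, bit5=0)
  nb #..: next=#  (t=0,i=0, bit4=1)
  nb .##: next=.  (t=0,i=2, bit3=0)
  nb .#.: next=#  (t=0,i=6, bit2=1)
  nb ..#: next=#  (t=0,i=1, bit1=1)
  nb ...: next=#  (t=2,i=1, bit0=1)
  bits 10010111 = 151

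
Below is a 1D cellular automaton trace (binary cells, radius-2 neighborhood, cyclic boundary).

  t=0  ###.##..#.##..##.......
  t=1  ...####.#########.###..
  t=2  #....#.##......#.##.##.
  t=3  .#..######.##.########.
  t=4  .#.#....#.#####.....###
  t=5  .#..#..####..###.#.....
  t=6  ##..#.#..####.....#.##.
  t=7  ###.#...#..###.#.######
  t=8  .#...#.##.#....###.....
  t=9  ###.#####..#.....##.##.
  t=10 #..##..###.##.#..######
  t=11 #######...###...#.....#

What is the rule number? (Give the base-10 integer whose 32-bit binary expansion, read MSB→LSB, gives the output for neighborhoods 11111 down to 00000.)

  ##### -> .   bit 31 = 0  t=1,i=10
  ####. -> #   bit 30 = 1  t=1,i=5
  ###.# -> .   bit 29 = 0  t=0,i=2
  ###.. -> #   bit 28 = 1  t=1,i=20
  ##.## -> #   bit 27 = 1  t=0,i=3
  ##.#. -> .   bit 26 = 0  t=2,i=22
  ##..# -> #   bit 25 = 1  t=0,i=6
  ##... -> #   bit 24 = 1  t=0,i=16
  #.### -> #   bit 23 = 1  t=1,i=8
  #.##. -> #   bit 22 = 1  t=0,i=4
  #.#.# -> #   bit 21 = 1  t=4,i=1
  #.#.. -> .   bit 20 = 0  t=2,i=0
  #..## -> #   bit 19 = 1  t=0,i=13
  #..#. -> .   bit 18 = 0  t=0,i=7
  #...# -> .   bit 17 = 0  t=7,i=6
  #.... -> .   bit 16 = 0  t=0,i=17
  .#### -> .   bit 15 = 0  t=1,i=4
  .###. -> .   bit 14 = 0  t=0,i=1
  .##.# -> #   bit 13 = 1  t=2,i=18
  .##.. -> #   bit 12 = 1  t=0,i=5
  .#.## -> #   bit 11 = 1  t=0,i=9
  .#.#. -> .   bit 10 = 0  t=4,i=2
  .#..# -> .   bit 9 = 0  t=3,i=2
  .#... -> #   bit 8 = 1  t=2,i=1
  ..### -> .   bit 7 = 0  t=0,i=0
  ..##. -> #   bit 6 = 1  t=0,i=14
  ..#.# -> #   bit 5 = 1  t=0,i=8
  ..#.. -> #   bit 4 = 1  t=3,i=1
  ...## -> .   bit 3 = 0  t=0,i=22
  ...#. -> #   bit 2 = 1  t=2,i=4
  ....# -> .   bit 1 = 0  t=0,i=21
  ..... -> #   bit 0 = 1  t=0,i=18
  bits 01011011111010000011100101110101 = 1541945717

1541945717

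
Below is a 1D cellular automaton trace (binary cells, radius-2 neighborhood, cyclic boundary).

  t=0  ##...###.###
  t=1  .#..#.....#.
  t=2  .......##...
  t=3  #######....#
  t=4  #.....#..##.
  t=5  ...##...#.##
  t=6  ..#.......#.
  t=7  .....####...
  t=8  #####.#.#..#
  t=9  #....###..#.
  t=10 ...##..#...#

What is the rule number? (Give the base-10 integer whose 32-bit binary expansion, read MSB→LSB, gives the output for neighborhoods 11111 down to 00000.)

  ##### -> .   bit 31 = 0  t=0,i=11
  ####. -> .   bit 30 = 0  t=0,i=0
  ###.# -> .   bit 29 = 0  t=0,i=7
  ###.. -> #   bit 28 = 1  t=0,i=1
  ##.## -> .   bit 27 = 0  t=0,i=8
  ##.#. -> #   bit 26 = 1  t=4,i=11
  ##..# -> .   bit 25 = 0  t=9,i=8
  ##... -> .   bit 24 = 0  t=0,i=2
  #.### -> .   bit 23 = 0  t=0,i=9
  #.##. -> #   bit 22 = 1  t=5,i=10
  #.#.# -> #   bit 21 = 1  t=8,i=6
  #.#.. -> .   bit 20 = 0  t=4,i=0
  #..## -> #   bit 19 = 1  t=4,i=8
  #..#. -> .   bit 18 = 0  t=1,i=0
  #...# -> .   bit 17 = 0  t=0,i=3
  #.... -> .   bit 16 = 0  t=1,i=6
  .#### -> #   bit 15 = 1  t=0,i=10
  .###. -> .   bit 14 = 0  t=0,i=6
  .##.# -> #   bit 13 = 1  t=4,i=10
  .##.. -> .   bit 12 = 0  t=2,i=8
  .#.## -> .   bit 11 = 0  t=5,i=9
  .#.#. -> #   bit 10 = 1  t=8,i=7
  .#..# -> .   bit 9 = 0  t=1,i=2
  .#... -> .   bit 8 = 0  t=1,i=5
  ..### -> .   bit 7 = 0  t=0,i=5
  ..##. -> .   bit 6 = 0  t=2,i=7
  ..#.# -> .   bit 5 = 0  t=5,i=8
  ..#.. -> .   bit 4 = 0  t=1,i=1
  ...## -> #   bit 3 = 1  t=0,i=4
  ...#. -> .   bit 2 = 0  t=1,i=9
  ....# -> #   bit 1 = 1  t=1,i=8
  ..... -> #   bit 0 = 1  t=1,i=7
  bits 00010100011010001010010000001011 = 342402059

342402059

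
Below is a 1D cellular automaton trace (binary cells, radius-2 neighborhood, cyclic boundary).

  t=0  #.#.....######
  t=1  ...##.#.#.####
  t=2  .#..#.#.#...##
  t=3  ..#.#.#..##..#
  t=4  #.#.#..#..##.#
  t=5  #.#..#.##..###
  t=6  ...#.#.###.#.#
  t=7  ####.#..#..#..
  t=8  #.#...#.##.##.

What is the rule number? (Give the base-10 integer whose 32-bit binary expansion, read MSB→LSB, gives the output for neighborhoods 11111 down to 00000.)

  ##### -> #   bit 31 = 1  t=0,i=10
  ####. -> #   bit 30 = 1  t=0,i=13
  ###.# -> .   bit 29 = 0  t=0,i=0
  ###.. -> #   bit 28 = 1  t=1,i=13
  ##.## -> #   bit 27 = 1  t=4,i=12
  ##.#. -> .   bit 26 = 0  t=0,i=1
  ##..# -> #   bit 25 = 1  t=3,i=11
  ##... -> .   bit 24 = 0  t=1,i=0
  #.### -> .   bit 23 = 0  t=1,i=10
  #.##. -> #   bit 22 = 1  t=4,i=13
  #.#.# -> #   bit 21 = 1  t=1,i=6
  #.#.. -> .   bit 20 = 0  t=0,i=2
  #..## -> .   bit 19 = 0  t=3,i=8
  #..#. -> .   bit 18 = 0  t=2,i=3
  #...# -> #   bit 17 = 1  t=1,i=1
  #.... -> #   bit 16 = 1  t=0,i=4
  .#### -> .   bit 15 = 0  t=0,i=9
  .###. -> #   bit 14 = 1  t=6,i=8
  .##.# -> #   bit 13 = 1  t=1,i=4
  .##.. -> #   bit 12 = 1  t=3,i=10
  .#.## -> .   bit 11 = 0  t=1,i=9
  .#.#. -> .   bit 10 = 0  t=1,i=7
  .#..# -> #   bit 9 = 1  t=2,i=2
  .#... -> #   bit 8 = 1  t=0,i=3
  ..### -> #   bit 7 = 1  t=0,i=8
  ..##. -> .   bit 6 = 0  t=1,i=3
  ..#.# -> #   bit 5 = 1  t=2,i=4
  ..#.. -> #   bit 4 = 1  t=3,i=13
  ...## -> .   bit 3 = 0  t=0,i=7
  ...#. -> #   bit 2 = 1  t=6,i=2
  ....# -> #   bit 1 = 1  t=0,i=6
  ..... -> .   bit 0 = 0  t=0,i=5
  bits 11011010011000110111001110110110 = 3663950774

3663950774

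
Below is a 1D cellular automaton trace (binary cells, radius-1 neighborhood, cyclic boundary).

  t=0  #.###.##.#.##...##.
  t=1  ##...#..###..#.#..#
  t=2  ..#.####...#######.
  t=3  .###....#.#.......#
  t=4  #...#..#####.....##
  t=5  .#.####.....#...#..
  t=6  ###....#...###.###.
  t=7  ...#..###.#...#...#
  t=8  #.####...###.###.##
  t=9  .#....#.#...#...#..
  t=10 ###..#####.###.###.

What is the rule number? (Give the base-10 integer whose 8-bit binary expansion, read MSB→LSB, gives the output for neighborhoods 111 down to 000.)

  ###|.  b7=0 t=0,i=3
  ##.|.  b6=0 t=0,i=4
  #.#|#  b5=1 t=0,i=1
  #..|#  b4=1 t=0,i=13
  .##|.  b3=0 t=0,i=2
  .#.|#  b2=1 t=0,i=0
  ..#|#  b1=1 t=0,i=15
  ...|.  b0=0 t=0,i=14
  bits 00110110 = 54

54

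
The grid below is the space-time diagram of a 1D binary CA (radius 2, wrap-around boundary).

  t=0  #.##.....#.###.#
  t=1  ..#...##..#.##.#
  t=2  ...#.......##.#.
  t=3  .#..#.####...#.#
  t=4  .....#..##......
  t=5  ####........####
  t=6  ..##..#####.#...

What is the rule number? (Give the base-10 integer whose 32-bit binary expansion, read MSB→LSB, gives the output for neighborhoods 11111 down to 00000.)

1950370179

  [31] ##### => .  t=5,i=0
  [30] ####. => #  t=3,i=8
  [29] ###.# => #  t=0,i=13
  [28] ###.. => #  t=3,i=9
  [27] ##.## => .  t=0,i=1
  [26] ##.#. => #  t=1,i=14
  [25] ##..# => .  t=1,i=8
  [24] ##... => .  t=0,i=4
  [23] #.### => .  t=0,i=11
  [22] #.##. => #  t=0,i=2
  [21] #.#.# => .  t=3,i=15
  [20] #.#.. => .  t=1,i=15
  [19] #..## => .  t=4,i=7
  [18] #..#. => .  t=1,i=1
  [17] #...# => .  t=1,i=4
  [16] #.... => .  t=0,i=5
  [15] .#### => .  t=3,i=7
  [14] .###. => #  t=0,i=12
  [13] .##.# => .  t=0,i=0
  [12] .##.. => .  t=0,i=3
  [11] .#.## => #  t=0,i=10
  [10] .#.#. => .  t=3,i=0
  [9] .#..# => .  t=1,i=0
  [8] .#... => #  t=1,i=3
  [7] ..### => #  t=5,i=12
  [6] ..##. => .  t=1,i=6
  [5] ..#.# => .  t=0,i=9
  [4] ..#.. => .  t=1,i=2
  [3] ...## => .  t=1,i=5
  [2] ...#. => .  t=0,i=8
  [1] ....# => #  t=0,i=7
  [0] ..... => #  t=0,i=6
  bits 01110100010000000100100110000011 = 1950370179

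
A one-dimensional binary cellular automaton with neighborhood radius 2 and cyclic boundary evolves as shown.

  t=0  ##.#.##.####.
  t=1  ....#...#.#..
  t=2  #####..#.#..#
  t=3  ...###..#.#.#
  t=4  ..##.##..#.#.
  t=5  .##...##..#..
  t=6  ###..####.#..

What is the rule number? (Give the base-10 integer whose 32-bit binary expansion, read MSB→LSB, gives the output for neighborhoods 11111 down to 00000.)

  [31] ##### => .  t=2,i=1
  [30] ####. => #  t=0,i=10
  [29] ###.# => .  t=0,i=11
  [28] ###.. => #  t=2,i=4
  [27] ##.## => .  t=0,i=7
  [26] ##.#. => .  t=0,i=2
  [25] ##..# => #  t=2,i=5
  [24] ##... => .  t=5,i=3
  [23] #.### => #  t=0,i=8
  [22] #.##. => .  t=0,i=0
  [21] #.#.# => .  t=0,i=3
  [20] #.#.. => .  t=1,i=10
  [19] #..## => .  t=2,i=11
  [18] #..#. => .  t=2,i=6
  [17] #...# => .  t=1,i=6
  [16] #.... => #  t=1,i=12
  [15] .#### => .  t=0,i=9
  [14] .###. => .  t=3,i=4
  [13] .##.# => .  t=0,i=1
  [12] .##.. => #  t=4,i=6
  [11] .#.## => #  t=0,i=4
  [10] .#.#. => #  t=1,i=9
  [9] .#..# => #  t=2,i=10
  [8] .#... => .  t=1,i=5
  [7] ..### => #  t=2,i=12
  [6] ..##. => #  t=4,i=2
  [5] ..#.# => .  t=1,i=8
  [4] ..#.. => #  t=1,i=4
  [3] ...## => #  t=3,i=2
  [2] ...#. => #  t=1,i=3
  [1] ....# => #  t=1,i=2
  [0] ..... => #  t=1,i=0
  bits 01010010100000010001111011011111 = 1384193759

1384193759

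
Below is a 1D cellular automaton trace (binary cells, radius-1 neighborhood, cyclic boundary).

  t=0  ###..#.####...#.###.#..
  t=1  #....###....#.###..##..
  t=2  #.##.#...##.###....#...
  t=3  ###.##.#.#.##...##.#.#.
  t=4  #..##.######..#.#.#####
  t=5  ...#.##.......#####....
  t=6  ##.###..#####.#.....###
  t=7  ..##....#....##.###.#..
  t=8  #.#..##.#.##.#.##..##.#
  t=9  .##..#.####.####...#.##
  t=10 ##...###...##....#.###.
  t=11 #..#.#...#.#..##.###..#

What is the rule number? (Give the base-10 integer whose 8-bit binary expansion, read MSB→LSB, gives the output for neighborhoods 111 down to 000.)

45

  ### -> .   bit 7 = 0  t=0,i=1
  ##. -> .   bit 6 = 0  t=0,i=2
  #.# -> #   bit 5 = 1  t=0,i=6
  #.. -> .   bit 4 = 0  t=0,i=3
  .## -> #   bit 3 = 1  t=0,i=0
  .#. -> #   bit 2 = 1  t=0,i=5
  ..# -> .   bit 1 = 0  t=0,i=4
  ... -> #   bit 0 = 1  t=0,i=12
  bits 00101101 = 45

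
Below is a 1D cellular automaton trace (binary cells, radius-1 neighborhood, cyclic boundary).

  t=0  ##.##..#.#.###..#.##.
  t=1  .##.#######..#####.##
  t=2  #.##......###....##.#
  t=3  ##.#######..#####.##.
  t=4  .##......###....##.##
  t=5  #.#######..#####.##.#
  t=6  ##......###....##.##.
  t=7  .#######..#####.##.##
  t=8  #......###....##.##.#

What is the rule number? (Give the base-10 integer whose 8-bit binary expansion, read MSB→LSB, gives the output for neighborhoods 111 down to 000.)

119

  ### -> .   bit 7 = 0  t=0,i=12
  ##. -> #   bit 6 = 1  t=0,i=1
  #.# -> #   bit 5 = 1  t=0,i=2
  #.. -> #   bit 4 = 1  t=0,i=5
  .## -> .   bit 3 = 0  t=0,i=0
  .#. -> #   bit 2 = 1  t=0,i=7
  ..# -> #   bit 1 = 1  t=0,i=6
  ... -> #   bit 0 = 1  t=2,i=5
  bits 01110111 = 119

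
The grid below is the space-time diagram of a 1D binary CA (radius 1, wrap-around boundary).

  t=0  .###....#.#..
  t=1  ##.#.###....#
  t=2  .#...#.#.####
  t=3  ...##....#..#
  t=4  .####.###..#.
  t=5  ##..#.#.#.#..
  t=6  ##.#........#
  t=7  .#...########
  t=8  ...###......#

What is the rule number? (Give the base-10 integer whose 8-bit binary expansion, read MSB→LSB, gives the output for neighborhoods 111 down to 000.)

  nb ###: next=.  (t=0,i=2, bit7=0)
  nb ##.: next=#  (t=0,i=3, bit6=1)
  nb #.#: next=.  (t=0,i=9, bit5=0)
  nb #..: next=.  (t=0,i=4, bit4=0)
  nb .##: next=#  (t=0,i=1, bit3=1)
  nb .#.: next=.  (t=0,i=8, bit2=0)
  nb ..#: next=#  (t=0,i=0, bit1=1)
  nb ...: next=#  (t=0,i=5, bit0=1)
  bits 01001011 = 75

75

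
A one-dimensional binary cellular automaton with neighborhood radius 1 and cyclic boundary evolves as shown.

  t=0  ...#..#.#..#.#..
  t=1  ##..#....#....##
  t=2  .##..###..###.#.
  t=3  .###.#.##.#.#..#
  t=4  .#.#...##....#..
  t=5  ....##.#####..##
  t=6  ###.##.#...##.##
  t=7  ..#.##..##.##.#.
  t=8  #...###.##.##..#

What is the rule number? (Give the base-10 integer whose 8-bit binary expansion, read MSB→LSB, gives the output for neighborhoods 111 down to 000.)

  ###|.  b7=0 t=1,i=0
  ##.|#  b6=1 t=1,i=1
  #.#|.  b5=0 t=0,i=7
  #..|#  b4=1 t=0,i=4
  .##|#  b3=1 t=1,i=14
  .#.|.  b2=0 t=0,i=3
  ..#|.  b1=0 t=0,i=2
  ...|#  b0=1 t=0,i=0
  bits 01011001 = 89

89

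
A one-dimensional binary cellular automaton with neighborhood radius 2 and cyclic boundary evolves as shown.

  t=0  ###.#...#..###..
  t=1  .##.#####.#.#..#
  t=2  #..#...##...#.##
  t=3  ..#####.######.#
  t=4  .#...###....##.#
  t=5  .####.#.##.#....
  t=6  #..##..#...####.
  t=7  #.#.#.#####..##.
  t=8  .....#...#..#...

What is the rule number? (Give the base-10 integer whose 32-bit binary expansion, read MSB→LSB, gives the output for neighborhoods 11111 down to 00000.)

1763662141

  [31] ##### => .  t=1,i=6
  [30] ####. => #  t=1,i=7
  [29] ###.# => #  t=0,i=2
  [28] ###.. => .  t=0,i=13
  [27] ##.## => #  t=1,i=3
  [26] ##.#. => .  t=0,i=3
  [25] ##..# => .  t=0,i=14
  [24] ##... => #  t=2,i=9
  [23] #.### => .  t=1,i=4
  [22] #.##. => .  t=1,i=1
  [21] #.#.# => .  t=1,i=10
  [20] #.#.. => #  t=0,i=4
  [19] #..## => #  t=0,i=10
  [18] #..#. => #  t=1,i=14
  [17] #...# => #  t=0,i=6
  [16] #.... => #  t=4,i=9
  [15] .#### => .  t=1,i=5
  [14] .###. => #  t=0,i=1
  [13] .##.# => .  t=1,i=2
  [12] .##.. => #  t=2,i=8
  [11] .#.## => #  t=1,i=0
  [10] .#.#. => .  t=1,i=11
  [9] .#..# => .  t=0,i=9
  [8] .#... => #  t=0,i=5
  [7] ..### => .  t=0,i=0
  [6] ..##. => .  t=2,i=7
  [5] ..#.# => #  t=1,i=15
  [4] ..#.. => #  t=0,i=8
  [3] ...## => #  t=2,i=6
  [2] ...#. => #  t=0,i=7
  [1] ....# => .  t=4,i=10
  [0] ..... => #  t=5,i=14
  bits 01101001000111110101100100111101 = 1763662141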